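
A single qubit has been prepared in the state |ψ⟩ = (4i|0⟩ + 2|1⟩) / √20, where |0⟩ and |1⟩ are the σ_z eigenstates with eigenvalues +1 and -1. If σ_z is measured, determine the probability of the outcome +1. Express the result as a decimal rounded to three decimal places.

0.800

The +1 outcome corresponds to |0⟩. Its amplitude in |ψ⟩ is 4i/√20.
P = |4i|² / 20 = 16/20.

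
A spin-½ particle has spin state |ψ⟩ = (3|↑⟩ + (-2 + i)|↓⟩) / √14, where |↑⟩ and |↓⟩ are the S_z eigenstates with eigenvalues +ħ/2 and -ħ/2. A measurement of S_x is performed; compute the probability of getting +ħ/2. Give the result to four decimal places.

|+x⟩ = (|↑⟩ + |↓⟩)/√2, so ⟨+x|ψ⟩ = (1 + i) / (√2·√14).
P = |1 + i|² / 28 = 2/28.

0.0714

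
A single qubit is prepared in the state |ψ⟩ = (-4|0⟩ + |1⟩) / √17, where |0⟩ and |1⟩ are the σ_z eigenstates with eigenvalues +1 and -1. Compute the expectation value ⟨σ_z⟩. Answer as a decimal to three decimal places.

0.882

⟨σ_z⟩ = |a|² - |b|² divided by |a|²+|b|², with a, b the |0⟩, |1⟩ amplitudes.
= (16 - 1)/17 = 15/17.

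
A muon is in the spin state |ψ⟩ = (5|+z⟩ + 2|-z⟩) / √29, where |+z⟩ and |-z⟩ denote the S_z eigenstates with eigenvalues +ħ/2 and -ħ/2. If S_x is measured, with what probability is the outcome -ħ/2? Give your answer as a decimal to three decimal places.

|-x⟩ = (|+z⟩ - |-z⟩)/√2, so ⟨-x|ψ⟩ = (3) / (√2·√29).
P = |3|² / 58 = 9/58.

0.155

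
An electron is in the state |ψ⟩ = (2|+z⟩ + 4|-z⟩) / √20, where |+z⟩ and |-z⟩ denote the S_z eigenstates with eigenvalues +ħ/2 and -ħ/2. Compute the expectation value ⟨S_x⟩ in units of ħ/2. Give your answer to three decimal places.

0.800

⟨σ_x⟩ = 2 Re(a* b)/(|a|²+|b|²) with a = 2, b = 4.
a* b = 8, so ⟨σ_x⟩ = 16/20.
⟨S_x⟩ = (ħ/2)·⟨σ_x⟩.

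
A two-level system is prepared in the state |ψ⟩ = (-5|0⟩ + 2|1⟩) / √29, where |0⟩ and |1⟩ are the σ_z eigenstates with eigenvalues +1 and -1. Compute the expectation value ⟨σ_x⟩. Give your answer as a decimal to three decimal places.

⟨σ_x⟩ = 2 Re(a* b)/(|a|²+|b|²) with a = -5, b = 2.
a* b = -10, so ⟨σ_x⟩ = -20/29.

-0.690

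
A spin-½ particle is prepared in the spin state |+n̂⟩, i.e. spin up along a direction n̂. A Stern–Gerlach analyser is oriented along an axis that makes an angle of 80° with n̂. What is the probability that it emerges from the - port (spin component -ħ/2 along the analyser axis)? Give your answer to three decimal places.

0.413

For spin-½, the probability of finding spin-up along an axis at angle θ to the initial spin direction is cos²(θ/2); spin-down is sin²(θ/2).
θ = 80°, so P = sin²(40°) ≈ 0.413.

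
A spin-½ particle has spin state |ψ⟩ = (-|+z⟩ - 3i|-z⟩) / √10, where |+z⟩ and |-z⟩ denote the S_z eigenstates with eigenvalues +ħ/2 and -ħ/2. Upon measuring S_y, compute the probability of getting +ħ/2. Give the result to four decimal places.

|+y⟩ = (|+z⟩ + i|-z⟩)/√2, so ⟨+y|ψ⟩ = (-4) / (√2·√10).
P = |-4|² / 20 = 16/20.

0.8000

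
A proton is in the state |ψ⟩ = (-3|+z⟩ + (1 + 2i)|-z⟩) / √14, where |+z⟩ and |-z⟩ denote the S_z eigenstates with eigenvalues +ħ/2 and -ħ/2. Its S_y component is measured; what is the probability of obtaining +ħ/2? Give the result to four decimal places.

0.0714

|+y⟩ = (|+z⟩ + i|-z⟩)/√2, so ⟨+y|ψ⟩ = (-1 - i) / (√2·√14).
P = |-1 - i|² / 28 = 2/28.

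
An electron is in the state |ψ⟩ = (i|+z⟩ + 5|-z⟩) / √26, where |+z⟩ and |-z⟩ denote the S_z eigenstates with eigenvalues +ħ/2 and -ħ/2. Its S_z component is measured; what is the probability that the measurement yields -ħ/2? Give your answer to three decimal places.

0.962

The -ħ/2 outcome corresponds to |-z⟩. Its amplitude in |ψ⟩ is 5/√26.
P = |5|² / 26 = 25/26.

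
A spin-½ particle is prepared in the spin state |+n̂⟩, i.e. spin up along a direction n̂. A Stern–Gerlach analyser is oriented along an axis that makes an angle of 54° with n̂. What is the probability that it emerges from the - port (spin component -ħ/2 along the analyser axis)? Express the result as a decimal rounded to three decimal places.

For spin-½, the probability of finding spin-up along an axis at angle θ to the initial spin direction is cos²(θ/2); spin-down is sin²(θ/2).
θ = 54°, so P = sin²(27°) ≈ 0.206.

0.206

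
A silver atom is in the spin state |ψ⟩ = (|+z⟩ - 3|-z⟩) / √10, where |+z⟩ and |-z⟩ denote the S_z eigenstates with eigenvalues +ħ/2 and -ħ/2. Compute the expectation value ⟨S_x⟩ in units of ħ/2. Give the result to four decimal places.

-0.6000

⟨σ_x⟩ = 2 Re(a* b)/(|a|²+|b|²) with a = 1, b = -3.
a* b = -3, so ⟨σ_x⟩ = -6/10.
⟨S_x⟩ = (ħ/2)·⟨σ_x⟩.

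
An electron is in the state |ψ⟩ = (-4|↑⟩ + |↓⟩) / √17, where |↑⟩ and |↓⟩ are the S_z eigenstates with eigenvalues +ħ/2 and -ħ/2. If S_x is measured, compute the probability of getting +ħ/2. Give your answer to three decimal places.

|+x⟩ = (|↑⟩ + |↓⟩)/√2, so ⟨+x|ψ⟩ = (-3) / (√2·√17).
P = |-3|² / 34 = 9/34.

0.265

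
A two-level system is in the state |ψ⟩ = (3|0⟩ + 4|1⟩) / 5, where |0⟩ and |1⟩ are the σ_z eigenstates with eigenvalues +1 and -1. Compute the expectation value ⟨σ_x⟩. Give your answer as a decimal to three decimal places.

0.960

⟨σ_x⟩ = 2 Re(a* b)/(|a|²+|b|²) with a = 3, b = 4.
a* b = 12, so ⟨σ_x⟩ = 24/25.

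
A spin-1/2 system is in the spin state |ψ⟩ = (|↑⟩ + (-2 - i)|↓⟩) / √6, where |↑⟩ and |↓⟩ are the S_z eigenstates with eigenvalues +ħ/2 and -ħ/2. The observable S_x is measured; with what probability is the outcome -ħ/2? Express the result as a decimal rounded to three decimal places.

|-x⟩ = (|↑⟩ - |↓⟩)/√2, so ⟨-x|ψ⟩ = (3 + i) / (√2·√6).
P = |3 + i|² / 12 = 10/12.

0.833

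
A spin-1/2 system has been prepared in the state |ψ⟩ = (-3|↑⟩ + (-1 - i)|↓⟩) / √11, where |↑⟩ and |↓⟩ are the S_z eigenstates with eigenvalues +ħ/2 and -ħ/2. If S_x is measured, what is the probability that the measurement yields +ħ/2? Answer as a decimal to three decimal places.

|+x⟩ = (|↑⟩ + |↓⟩)/√2, so ⟨+x|ψ⟩ = (-4 - i) / (√2·√11).
P = |-4 - i|² / 22 = 17/22.

0.773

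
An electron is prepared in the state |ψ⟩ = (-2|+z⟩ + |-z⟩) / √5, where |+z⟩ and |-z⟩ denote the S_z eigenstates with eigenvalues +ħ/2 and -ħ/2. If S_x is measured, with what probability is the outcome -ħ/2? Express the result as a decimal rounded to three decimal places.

0.900

|-x⟩ = (|+z⟩ - |-z⟩)/√2, so ⟨-x|ψ⟩ = (-3) / (√2·√5).
P = |-3|² / 10 = 9/10.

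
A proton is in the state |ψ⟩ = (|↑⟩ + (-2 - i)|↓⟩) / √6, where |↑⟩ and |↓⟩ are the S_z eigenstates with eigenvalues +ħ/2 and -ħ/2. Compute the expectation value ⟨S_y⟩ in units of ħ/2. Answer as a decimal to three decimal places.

⟨σ_y⟩ = 2 Im(a* b)/(|a|²+|b|²) with a = 1, b = (-2 - i).
a* b = (-2 - i), so ⟨σ_y⟩ = -2/6.
⟨S_y⟩ = (ħ/2)·⟨σ_y⟩.

-0.333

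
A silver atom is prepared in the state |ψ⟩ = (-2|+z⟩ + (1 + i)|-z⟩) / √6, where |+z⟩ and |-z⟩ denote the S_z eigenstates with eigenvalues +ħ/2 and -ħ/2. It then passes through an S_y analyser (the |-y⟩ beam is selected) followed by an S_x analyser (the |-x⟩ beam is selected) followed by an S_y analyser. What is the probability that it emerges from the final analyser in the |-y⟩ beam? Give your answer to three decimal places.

0.208

First analyser (S_y): P(|-y⟩) = |⟨-y|ψ⟩|² = 10/12.
After stage 1 the state is |-y⟩; P(|-x⟩) = |⟨-x|-y⟩|² = 1/2.
After stage 2 the state is |-x⟩; P(|-y⟩) = |⟨-y|-x⟩|² = 1/2.
Joint probability = 10/12 × 1/2 × 1/2 = 0.208.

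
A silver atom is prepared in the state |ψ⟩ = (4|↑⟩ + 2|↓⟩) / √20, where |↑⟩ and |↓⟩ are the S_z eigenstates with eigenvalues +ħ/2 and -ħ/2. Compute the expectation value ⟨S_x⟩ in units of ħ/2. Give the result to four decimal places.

⟨σ_x⟩ = 2 Re(a* b)/(|a|²+|b|²) with a = 4, b = 2.
a* b = 8, so ⟨σ_x⟩ = 16/20.
⟨S_x⟩ = (ħ/2)·⟨σ_x⟩.

0.8000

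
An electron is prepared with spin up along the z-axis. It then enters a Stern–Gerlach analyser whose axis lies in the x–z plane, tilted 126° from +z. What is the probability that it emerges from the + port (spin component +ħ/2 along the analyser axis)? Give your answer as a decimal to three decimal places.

For spin-½, the probability of finding spin-up along an axis at angle θ to the initial spin direction is cos²(θ/2); spin-down is sin²(θ/2).
θ = 126°, so P = cos²(63°) ≈ 0.206.

0.206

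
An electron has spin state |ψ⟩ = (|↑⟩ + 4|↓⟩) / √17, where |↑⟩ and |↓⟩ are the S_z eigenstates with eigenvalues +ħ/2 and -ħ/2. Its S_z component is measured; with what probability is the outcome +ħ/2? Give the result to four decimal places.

The +ħ/2 outcome corresponds to |↑⟩. Its amplitude in |ψ⟩ is 1/√17.
P = |1|² / 17 = 1/17.

0.0588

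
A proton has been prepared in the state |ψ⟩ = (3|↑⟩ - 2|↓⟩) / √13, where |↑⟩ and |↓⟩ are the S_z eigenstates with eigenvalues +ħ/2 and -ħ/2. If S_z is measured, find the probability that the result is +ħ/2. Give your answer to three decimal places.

The +ħ/2 outcome corresponds to |↑⟩. Its amplitude in |ψ⟩ is 3/√13.
P = |3|² / 13 = 9/13.

0.692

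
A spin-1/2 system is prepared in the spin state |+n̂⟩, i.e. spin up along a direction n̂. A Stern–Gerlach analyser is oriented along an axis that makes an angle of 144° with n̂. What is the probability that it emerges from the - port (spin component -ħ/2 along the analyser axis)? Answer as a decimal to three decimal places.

For spin-½, the probability of finding spin-up along an axis at angle θ to the initial spin direction is cos²(θ/2); spin-down is sin²(θ/2).
θ = 144°, so P = sin²(72°) ≈ 0.905.

0.905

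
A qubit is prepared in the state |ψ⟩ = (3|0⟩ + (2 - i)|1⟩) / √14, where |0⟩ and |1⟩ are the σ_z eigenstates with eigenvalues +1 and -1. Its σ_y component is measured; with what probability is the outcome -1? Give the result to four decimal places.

|-y⟩ = (|0⟩ - i|1⟩)/√2, so ⟨-y|ψ⟩ = (4 + 2i) / (√2·√14).
P = |4 + 2i|² / 28 = 20/28.

0.7143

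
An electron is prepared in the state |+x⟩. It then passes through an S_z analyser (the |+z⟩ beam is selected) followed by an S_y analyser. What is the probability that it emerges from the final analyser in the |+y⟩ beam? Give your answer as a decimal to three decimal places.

First analyser (S_z): from |+x⟩, P(|+z⟩) = 1/2.
After stage 1 the state is |+z⟩; P(|+y⟩) = |⟨+y|+z⟩|² = 1/2.
Joint probability = 1/2 × 1/2 = 0.250.

0.250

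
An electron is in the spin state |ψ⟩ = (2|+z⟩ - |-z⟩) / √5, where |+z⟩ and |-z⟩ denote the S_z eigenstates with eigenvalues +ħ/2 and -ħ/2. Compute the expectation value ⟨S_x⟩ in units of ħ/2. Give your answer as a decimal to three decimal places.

-0.800

⟨σ_x⟩ = 2 Re(a* b)/(|a|²+|b|²) with a = 2, b = -1.
a* b = -2, so ⟨σ_x⟩ = -4/5.
⟨S_x⟩ = (ħ/2)·⟨σ_x⟩.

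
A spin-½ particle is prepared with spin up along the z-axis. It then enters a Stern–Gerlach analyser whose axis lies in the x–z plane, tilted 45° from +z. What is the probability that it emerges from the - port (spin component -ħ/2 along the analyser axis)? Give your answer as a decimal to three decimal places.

0.146

For spin-½, the probability of finding spin-up along an axis at angle θ to the initial spin direction is cos²(θ/2); spin-down is sin²(θ/2).
θ = 45°, so P = sin²(22.5°) ≈ 0.146.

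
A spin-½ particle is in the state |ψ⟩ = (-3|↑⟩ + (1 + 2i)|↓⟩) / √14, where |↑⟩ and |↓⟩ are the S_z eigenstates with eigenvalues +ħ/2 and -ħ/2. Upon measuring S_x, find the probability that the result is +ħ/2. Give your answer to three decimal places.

|+x⟩ = (|↑⟩ + |↓⟩)/√2, so ⟨+x|ψ⟩ = (-2 + 2i) / (√2·√14).
P = |-2 + 2i|² / 28 = 8/28.

0.286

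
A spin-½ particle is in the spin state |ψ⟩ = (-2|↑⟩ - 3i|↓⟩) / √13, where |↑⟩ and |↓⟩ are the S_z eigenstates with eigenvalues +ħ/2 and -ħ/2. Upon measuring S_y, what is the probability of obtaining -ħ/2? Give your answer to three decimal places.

0.038

|-y⟩ = (|↑⟩ - i|↓⟩)/√2, so ⟨-y|ψ⟩ = (1) / (√2·√13).
P = |1|² / 26 = 1/26.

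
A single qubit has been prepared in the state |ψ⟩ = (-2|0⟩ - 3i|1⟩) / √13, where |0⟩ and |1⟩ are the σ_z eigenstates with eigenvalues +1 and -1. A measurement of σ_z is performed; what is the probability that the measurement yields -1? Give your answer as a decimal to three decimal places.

The -1 outcome corresponds to |1⟩. Its amplitude in |ψ⟩ is -3i/√13.
P = |-3i|² / 13 = 9/13.

0.692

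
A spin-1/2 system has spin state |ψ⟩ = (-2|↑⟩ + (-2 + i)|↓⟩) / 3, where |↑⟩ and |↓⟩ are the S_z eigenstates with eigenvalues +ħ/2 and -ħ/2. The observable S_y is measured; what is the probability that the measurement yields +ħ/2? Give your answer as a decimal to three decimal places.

0.278

|+y⟩ = (|↑⟩ + i|↓⟩)/√2, so ⟨+y|ψ⟩ = (-1 + 2i) / (√2·3).
P = |-1 + 2i|² / 18 = 5/18.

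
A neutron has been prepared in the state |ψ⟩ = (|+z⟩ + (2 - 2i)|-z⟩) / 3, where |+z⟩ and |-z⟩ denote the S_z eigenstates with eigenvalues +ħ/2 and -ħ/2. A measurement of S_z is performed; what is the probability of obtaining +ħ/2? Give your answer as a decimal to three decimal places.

The +ħ/2 outcome corresponds to |+z⟩. Its amplitude in |ψ⟩ is 1/3.
P = |1|² / 9 = 1/9.

0.111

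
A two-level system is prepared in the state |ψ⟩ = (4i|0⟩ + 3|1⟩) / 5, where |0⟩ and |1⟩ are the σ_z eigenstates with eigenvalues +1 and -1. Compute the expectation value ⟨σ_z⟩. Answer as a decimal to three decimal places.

⟨σ_z⟩ = |a|² - |b|² divided by |a|²+|b|², with a, b the |0⟩, |1⟩ amplitudes.
= (16 - 9)/25 = 7/25.

0.280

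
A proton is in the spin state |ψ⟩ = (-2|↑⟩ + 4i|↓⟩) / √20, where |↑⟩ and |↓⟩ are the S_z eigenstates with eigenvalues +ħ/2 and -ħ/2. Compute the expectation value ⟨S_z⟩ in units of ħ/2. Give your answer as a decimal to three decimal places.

⟨σ_z⟩ = |a|² - |b|² divided by |a|²+|b|², with a, b the |↑⟩, |↓⟩ amplitudes.
= (4 - 16)/20 = -12/20.
⟨S_z⟩ = (ħ/2)·⟨σ_z⟩.

-0.600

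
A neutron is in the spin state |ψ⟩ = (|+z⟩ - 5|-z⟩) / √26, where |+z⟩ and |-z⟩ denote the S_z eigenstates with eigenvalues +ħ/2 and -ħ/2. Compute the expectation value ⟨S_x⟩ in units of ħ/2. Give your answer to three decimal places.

-0.385

⟨σ_x⟩ = 2 Re(a* b)/(|a|²+|b|²) with a = 1, b = -5.
a* b = -5, so ⟨σ_x⟩ = -10/26.
⟨S_x⟩ = (ħ/2)·⟨σ_x⟩.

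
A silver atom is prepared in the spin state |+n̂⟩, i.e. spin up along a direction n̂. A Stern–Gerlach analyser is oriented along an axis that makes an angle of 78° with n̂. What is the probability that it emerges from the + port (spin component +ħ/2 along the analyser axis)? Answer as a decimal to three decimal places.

For spin-½, the probability of finding spin-up along an axis at angle θ to the initial spin direction is cos²(θ/2); spin-down is sin²(θ/2).
θ = 78°, so P = cos²(39°) ≈ 0.604.

0.604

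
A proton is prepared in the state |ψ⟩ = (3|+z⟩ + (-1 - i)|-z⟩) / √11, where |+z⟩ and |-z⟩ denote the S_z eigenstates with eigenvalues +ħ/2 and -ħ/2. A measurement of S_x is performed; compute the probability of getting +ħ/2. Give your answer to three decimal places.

0.227

|+x⟩ = (|+z⟩ + |-z⟩)/√2, so ⟨+x|ψ⟩ = (2 - i) / (√2·√11).
P = |2 - i|² / 22 = 5/22.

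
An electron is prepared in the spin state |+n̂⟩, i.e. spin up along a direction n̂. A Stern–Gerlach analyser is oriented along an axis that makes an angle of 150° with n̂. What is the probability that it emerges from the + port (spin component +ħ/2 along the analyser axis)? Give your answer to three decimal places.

For spin-½, the probability of finding spin-up along an axis at angle θ to the initial spin direction is cos²(θ/2); spin-down is sin²(θ/2).
θ = 150°, so P = cos²(75°) ≈ 0.067.

0.067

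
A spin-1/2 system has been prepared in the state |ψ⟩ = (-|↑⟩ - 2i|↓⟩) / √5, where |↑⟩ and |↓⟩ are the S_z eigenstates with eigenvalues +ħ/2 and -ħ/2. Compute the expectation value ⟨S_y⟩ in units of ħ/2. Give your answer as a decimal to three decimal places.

⟨σ_y⟩ = 2 Im(a* b)/(|a|²+|b|²) with a = -1, b = -2i.
a* b = 2i, so ⟨σ_y⟩ = 4/5.
⟨S_y⟩ = (ħ/2)·⟨σ_y⟩.

0.800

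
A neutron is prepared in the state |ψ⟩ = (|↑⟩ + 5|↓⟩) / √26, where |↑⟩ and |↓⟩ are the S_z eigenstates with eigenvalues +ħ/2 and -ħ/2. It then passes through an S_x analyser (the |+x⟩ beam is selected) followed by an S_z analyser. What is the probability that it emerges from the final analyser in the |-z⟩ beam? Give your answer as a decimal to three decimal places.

First analyser (S_x): P(|+x⟩) = |⟨+x|ψ⟩|² = 36/52.
After stage 1 the state is |+x⟩; P(|-z⟩) = |⟨-z|+x⟩|² = 1/2.
Joint probability = 36/52 × 1/2 = 0.346.

0.346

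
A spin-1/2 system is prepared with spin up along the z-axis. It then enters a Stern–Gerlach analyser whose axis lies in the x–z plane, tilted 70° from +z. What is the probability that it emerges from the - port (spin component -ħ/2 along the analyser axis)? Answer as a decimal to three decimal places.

For spin-½, the probability of finding spin-up along an axis at angle θ to the initial spin direction is cos²(θ/2); spin-down is sin²(θ/2).
θ = 70°, so P = sin²(35°) ≈ 0.329.

0.329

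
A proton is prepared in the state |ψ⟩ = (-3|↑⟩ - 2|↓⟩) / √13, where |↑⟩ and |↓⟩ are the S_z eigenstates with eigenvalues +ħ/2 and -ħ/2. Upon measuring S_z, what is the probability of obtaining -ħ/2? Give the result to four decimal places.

The -ħ/2 outcome corresponds to |↓⟩. Its amplitude in |ψ⟩ is -2/√13.
P = |-2|² / 13 = 4/13.

0.3077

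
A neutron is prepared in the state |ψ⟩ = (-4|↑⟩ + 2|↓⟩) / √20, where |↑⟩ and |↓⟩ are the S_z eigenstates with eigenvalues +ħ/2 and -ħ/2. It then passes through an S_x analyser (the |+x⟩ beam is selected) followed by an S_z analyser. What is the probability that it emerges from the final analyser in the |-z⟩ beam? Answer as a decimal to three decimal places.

0.050

First analyser (S_x): P(|+x⟩) = |⟨+x|ψ⟩|² = 4/40.
After stage 1 the state is |+x⟩; P(|-z⟩) = |⟨-z|+x⟩|² = 1/2.
Joint probability = 4/40 × 1/2 = 0.050.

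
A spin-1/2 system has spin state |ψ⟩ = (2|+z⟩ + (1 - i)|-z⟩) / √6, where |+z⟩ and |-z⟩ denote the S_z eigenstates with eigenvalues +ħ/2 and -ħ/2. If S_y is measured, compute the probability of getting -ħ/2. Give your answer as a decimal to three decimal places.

|-y⟩ = (|+z⟩ - i|-z⟩)/√2, so ⟨-y|ψ⟩ = (3 + i) / (√2·√6).
P = |3 + i|² / 12 = 10/12.

0.833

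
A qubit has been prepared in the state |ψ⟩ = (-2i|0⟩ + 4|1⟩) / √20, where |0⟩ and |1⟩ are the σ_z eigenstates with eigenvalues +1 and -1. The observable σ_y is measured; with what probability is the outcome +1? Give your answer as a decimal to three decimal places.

|+y⟩ = (|0⟩ + i|1⟩)/√2, so ⟨+y|ψ⟩ = (-6i) / (√2·√20).
P = |-6i|² / 40 = 36/40.

0.900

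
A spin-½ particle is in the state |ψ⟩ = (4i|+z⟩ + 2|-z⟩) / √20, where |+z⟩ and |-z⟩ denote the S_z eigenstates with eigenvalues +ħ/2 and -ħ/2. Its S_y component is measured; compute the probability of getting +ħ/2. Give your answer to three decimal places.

0.100

|+y⟩ = (|+z⟩ + i|-z⟩)/√2, so ⟨+y|ψ⟩ = (2i) / (√2·√20).
P = |2i|² / 40 = 4/40.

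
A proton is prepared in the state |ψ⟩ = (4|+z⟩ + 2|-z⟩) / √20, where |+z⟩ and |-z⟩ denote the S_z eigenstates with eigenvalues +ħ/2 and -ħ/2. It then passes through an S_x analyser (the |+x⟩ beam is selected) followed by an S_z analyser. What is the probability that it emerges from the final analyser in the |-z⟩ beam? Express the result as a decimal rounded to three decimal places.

0.450

First analyser (S_x): P(|+x⟩) = |⟨+x|ψ⟩|² = 36/40.
After stage 1 the state is |+x⟩; P(|-z⟩) = |⟨-z|+x⟩|² = 1/2.
Joint probability = 36/40 × 1/2 = 0.450.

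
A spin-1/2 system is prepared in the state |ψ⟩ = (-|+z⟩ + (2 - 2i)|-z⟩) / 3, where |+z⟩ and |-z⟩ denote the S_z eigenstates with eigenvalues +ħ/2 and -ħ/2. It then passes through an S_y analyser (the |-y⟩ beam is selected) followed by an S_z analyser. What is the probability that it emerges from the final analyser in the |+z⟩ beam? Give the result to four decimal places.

First analyser (S_y): P(|-y⟩) = |⟨-y|ψ⟩|² = 5/18.
After stage 1 the state is |-y⟩; P(|+z⟩) = |⟨+z|-y⟩|² = 1/2.
Joint probability = 5/18 × 1/2 = 0.1389.

0.1389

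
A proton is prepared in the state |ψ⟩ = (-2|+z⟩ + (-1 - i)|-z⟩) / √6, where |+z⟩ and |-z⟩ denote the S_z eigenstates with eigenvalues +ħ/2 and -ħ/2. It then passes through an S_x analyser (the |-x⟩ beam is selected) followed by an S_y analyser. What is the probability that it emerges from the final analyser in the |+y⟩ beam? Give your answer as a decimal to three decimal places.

First analyser (S_x): P(|-x⟩) = |⟨-x|ψ⟩|² = 2/12.
After stage 1 the state is |-x⟩; P(|+y⟩) = |⟨+y|-x⟩|² = 1/2.
Joint probability = 2/12 × 1/2 = 0.083.

0.083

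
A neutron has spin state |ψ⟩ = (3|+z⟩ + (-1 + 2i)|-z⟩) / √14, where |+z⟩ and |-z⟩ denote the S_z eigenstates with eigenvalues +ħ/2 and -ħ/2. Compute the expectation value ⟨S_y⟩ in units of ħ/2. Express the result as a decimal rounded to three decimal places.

0.857

⟨σ_y⟩ = 2 Im(a* b)/(|a|²+|b|²) with a = 3, b = (-1 + 2i).
a* b = (-3 + 6i), so ⟨σ_y⟩ = 12/14.
⟨S_y⟩ = (ħ/2)·⟨σ_y⟩.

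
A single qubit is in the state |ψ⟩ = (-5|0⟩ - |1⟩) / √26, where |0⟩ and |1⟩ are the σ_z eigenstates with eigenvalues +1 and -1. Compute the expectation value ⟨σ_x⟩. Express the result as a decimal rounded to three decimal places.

0.385

⟨σ_x⟩ = 2 Re(a* b)/(|a|²+|b|²) with a = -5, b = -1.
a* b = 5, so ⟨σ_x⟩ = 10/26.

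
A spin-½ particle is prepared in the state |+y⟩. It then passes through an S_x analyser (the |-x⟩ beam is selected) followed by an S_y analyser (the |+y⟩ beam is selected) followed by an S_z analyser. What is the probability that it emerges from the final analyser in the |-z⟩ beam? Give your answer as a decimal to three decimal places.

0.125

First analyser (S_x): from |+y⟩, P(|-x⟩) = 1/2.
After stage 1 the state is |-x⟩; P(|+y⟩) = |⟨+y|-x⟩|² = 1/2.
After stage 2 the state is |+y⟩; P(|-z⟩) = |⟨-z|+y⟩|² = 1/2.
Joint probability = 1/2 × 1/2 × 1/2 = 0.125.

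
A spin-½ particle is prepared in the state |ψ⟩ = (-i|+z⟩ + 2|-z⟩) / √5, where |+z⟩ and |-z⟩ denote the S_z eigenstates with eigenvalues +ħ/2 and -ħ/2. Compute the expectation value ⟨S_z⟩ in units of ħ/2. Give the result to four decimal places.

-0.6000

⟨σ_z⟩ = |a|² - |b|² divided by |a|²+|b|², with a, b the |+z⟩, |-z⟩ amplitudes.
= (1 - 4)/5 = -3/5.
⟨S_z⟩ = (ħ/2)·⟨σ_z⟩.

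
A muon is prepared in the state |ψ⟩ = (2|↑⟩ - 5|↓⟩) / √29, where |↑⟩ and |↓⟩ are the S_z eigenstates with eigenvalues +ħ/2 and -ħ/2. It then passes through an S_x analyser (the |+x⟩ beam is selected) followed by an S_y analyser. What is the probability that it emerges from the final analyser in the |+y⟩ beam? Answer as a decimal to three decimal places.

First analyser (S_x): P(|+x⟩) = |⟨+x|ψ⟩|² = 9/58.
After stage 1 the state is |+x⟩; P(|+y⟩) = |⟨+y|+x⟩|² = 1/2.
Joint probability = 9/58 × 1/2 = 0.078.

0.078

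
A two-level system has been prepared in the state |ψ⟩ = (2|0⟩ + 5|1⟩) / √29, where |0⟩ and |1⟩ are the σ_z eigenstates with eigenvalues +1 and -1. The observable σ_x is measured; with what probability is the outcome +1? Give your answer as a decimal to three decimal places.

0.845

|+x⟩ = (|0⟩ + |1⟩)/√2, so ⟨+x|ψ⟩ = (7) / (√2·√29).
P = |7|² / 58 = 49/58.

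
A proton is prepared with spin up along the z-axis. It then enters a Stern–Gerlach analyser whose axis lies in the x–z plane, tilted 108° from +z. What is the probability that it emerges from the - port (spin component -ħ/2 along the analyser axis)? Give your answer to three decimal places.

For spin-½, the probability of finding spin-up along an axis at angle θ to the initial spin direction is cos²(θ/2); spin-down is sin²(θ/2).
θ = 108°, so P = sin²(54°) ≈ 0.655.

0.655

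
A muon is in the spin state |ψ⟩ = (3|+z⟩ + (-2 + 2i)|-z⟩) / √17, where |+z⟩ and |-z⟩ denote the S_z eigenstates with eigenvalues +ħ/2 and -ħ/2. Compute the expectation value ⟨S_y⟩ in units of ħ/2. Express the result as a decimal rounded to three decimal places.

⟨σ_y⟩ = 2 Im(a* b)/(|a|²+|b|²) with a = 3, b = (-2 + 2i).
a* b = (-6 + 6i), so ⟨σ_y⟩ = 12/17.
⟨S_y⟩ = (ħ/2)·⟨σ_y⟩.

0.706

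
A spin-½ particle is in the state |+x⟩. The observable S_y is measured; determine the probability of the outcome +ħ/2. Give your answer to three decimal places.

In the S_z basis, |+x⟩ = (|↑⟩ + |↓⟩)/√2 and |+y⟩ = (|↑⟩ + i|↓⟩)/√2.
|⟨+y|+x⟩|² = 1/2.

0.500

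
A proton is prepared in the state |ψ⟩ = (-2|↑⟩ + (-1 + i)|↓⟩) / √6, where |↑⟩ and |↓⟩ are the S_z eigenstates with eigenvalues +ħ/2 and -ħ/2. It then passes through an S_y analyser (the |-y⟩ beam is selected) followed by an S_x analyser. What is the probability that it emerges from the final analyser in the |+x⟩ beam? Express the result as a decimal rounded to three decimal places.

First analyser (S_y): P(|-y⟩) = |⟨-y|ψ⟩|² = 10/12.
After stage 1 the state is |-y⟩; P(|+x⟩) = |⟨+x|-y⟩|² = 1/2.
Joint probability = 10/12 × 1/2 = 0.417.

0.417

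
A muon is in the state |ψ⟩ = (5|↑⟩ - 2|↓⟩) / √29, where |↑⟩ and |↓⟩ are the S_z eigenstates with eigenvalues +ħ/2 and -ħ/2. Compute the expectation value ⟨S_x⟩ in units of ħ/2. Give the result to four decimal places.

⟨σ_x⟩ = 2 Re(a* b)/(|a|²+|b|²) with a = 5, b = -2.
a* b = -10, so ⟨σ_x⟩ = -20/29.
⟨S_x⟩ = (ħ/2)·⟨σ_x⟩.

-0.6897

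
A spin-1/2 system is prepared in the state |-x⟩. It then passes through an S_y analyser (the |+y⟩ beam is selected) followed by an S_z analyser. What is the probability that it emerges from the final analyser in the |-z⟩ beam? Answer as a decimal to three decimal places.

First analyser (S_y): from |-x⟩, P(|+y⟩) = 1/2.
After stage 1 the state is |+y⟩; P(|-z⟩) = |⟨-z|+y⟩|² = 1/2.
Joint probability = 1/2 × 1/2 = 0.250.

0.250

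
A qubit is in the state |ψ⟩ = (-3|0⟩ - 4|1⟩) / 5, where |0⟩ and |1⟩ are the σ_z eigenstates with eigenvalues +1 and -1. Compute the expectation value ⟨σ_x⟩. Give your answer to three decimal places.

0.960

⟨σ_x⟩ = 2 Re(a* b)/(|a|²+|b|²) with a = -3, b = -4.
a* b = 12, so ⟨σ_x⟩ = 24/25.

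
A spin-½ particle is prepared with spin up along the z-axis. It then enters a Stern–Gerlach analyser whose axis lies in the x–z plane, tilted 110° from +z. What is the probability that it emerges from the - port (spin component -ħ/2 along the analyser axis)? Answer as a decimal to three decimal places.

For spin-½, the probability of finding spin-up along an axis at angle θ to the initial spin direction is cos²(θ/2); spin-down is sin²(θ/2).
θ = 110°, so P = sin²(55°) ≈ 0.671.

0.671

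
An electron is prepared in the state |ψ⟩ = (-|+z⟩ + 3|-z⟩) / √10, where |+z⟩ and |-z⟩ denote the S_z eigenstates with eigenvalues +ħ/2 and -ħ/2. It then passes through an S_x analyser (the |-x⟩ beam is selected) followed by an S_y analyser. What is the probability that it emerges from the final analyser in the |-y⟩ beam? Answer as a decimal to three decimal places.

First analyser (S_x): P(|-x⟩) = |⟨-x|ψ⟩|² = 16/20.
After stage 1 the state is |-x⟩; P(|-y⟩) = |⟨-y|-x⟩|² = 1/2.
Joint probability = 16/20 × 1/2 = 0.400.

0.400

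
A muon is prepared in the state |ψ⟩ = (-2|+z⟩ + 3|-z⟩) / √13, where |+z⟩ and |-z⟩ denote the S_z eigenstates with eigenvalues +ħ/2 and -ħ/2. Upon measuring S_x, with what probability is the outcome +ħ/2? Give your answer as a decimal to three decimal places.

|+x⟩ = (|+z⟩ + |-z⟩)/√2, so ⟨+x|ψ⟩ = (1) / (√2·√13).
P = |1|² / 26 = 1/26.

0.038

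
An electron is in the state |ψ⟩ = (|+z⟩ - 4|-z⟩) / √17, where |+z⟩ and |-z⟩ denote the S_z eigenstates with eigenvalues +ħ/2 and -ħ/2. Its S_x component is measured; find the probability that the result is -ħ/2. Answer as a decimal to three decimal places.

|-x⟩ = (|+z⟩ - |-z⟩)/√2, so ⟨-x|ψ⟩ = (5) / (√2·√17).
P = |5|² / 34 = 25/34.

0.735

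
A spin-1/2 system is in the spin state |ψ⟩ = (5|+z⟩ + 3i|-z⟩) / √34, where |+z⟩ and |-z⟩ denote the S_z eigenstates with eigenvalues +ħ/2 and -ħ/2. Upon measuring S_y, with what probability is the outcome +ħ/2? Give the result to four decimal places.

|+y⟩ = (|+z⟩ + i|-z⟩)/√2, so ⟨+y|ψ⟩ = (8) / (√2·√34).
P = |8|² / 68 = 64/68.

0.9412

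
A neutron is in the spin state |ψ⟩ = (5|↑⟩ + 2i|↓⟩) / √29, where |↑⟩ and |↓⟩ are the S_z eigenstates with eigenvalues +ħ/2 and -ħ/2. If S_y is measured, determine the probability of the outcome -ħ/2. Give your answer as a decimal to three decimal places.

0.155

|-y⟩ = (|↑⟩ - i|↓⟩)/√2, so ⟨-y|ψ⟩ = (3) / (√2·√29).
P = |3|² / 58 = 9/58.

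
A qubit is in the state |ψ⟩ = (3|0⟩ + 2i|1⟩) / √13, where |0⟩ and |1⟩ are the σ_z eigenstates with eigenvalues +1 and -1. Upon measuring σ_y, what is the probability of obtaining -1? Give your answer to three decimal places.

|-y⟩ = (|0⟩ - i|1⟩)/√2, so ⟨-y|ψ⟩ = (1) / (√2·√13).
P = |1|² / 26 = 1/26.

0.038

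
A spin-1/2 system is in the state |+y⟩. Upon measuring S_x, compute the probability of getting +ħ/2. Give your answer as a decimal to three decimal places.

0.500

In the S_z basis, |+y⟩ = (|↑⟩ + i|↓⟩)/√2 and |+x⟩ = (|↑⟩ + |↓⟩)/√2.
|⟨+x|+y⟩|² = 1/2.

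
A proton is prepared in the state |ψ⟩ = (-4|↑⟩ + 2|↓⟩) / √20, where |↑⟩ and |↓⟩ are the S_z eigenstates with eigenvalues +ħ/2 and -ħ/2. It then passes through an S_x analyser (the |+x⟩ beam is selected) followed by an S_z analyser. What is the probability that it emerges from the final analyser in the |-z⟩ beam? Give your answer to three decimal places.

First analyser (S_x): P(|+x⟩) = |⟨+x|ψ⟩|² = 4/40.
After stage 1 the state is |+x⟩; P(|-z⟩) = |⟨-z|+x⟩|² = 1/2.
Joint probability = 4/40 × 1/2 = 0.050.

0.050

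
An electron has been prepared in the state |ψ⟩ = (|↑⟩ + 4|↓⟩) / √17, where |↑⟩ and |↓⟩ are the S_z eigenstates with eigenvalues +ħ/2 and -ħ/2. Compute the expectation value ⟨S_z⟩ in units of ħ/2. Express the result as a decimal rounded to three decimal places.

⟨σ_z⟩ = |a|² - |b|² divided by |a|²+|b|², with a, b the |↑⟩, |↓⟩ amplitudes.
= (1 - 16)/17 = -15/17.
⟨S_z⟩ = (ħ/2)·⟨σ_z⟩.

-0.882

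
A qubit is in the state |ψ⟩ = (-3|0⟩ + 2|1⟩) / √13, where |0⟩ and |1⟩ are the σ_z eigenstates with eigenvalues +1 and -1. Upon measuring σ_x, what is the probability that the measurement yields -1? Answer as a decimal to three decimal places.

0.962

|-x⟩ = (|0⟩ - |1⟩)/√2, so ⟨-x|ψ⟩ = (-5) / (√2·√13).
P = |-5|² / 26 = 25/26.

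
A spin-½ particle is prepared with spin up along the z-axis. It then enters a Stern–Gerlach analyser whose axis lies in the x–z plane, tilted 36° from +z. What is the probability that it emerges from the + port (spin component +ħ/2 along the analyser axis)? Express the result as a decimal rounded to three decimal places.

0.905

For spin-½, the probability of finding spin-up along an axis at angle θ to the initial spin direction is cos²(θ/2); spin-down is sin²(θ/2).
θ = 36°, so P = cos²(18°) ≈ 0.905.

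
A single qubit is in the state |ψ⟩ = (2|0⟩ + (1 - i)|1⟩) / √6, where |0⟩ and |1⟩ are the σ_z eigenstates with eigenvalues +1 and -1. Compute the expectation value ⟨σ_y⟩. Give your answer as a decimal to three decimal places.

⟨σ_y⟩ = 2 Im(a* b)/(|a|²+|b|²) with a = 2, b = (1 - i).
a* b = (2 - 2i), so ⟨σ_y⟩ = -4/6.

-0.667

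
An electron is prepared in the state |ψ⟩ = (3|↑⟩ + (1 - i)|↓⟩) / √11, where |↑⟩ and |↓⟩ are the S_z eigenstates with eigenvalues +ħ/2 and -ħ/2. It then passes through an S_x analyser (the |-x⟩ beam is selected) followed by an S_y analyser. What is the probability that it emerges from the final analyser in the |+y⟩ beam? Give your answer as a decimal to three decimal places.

0.114

First analyser (S_x): P(|-x⟩) = |⟨-x|ψ⟩|² = 5/22.
After stage 1 the state is |-x⟩; P(|+y⟩) = |⟨+y|-x⟩|² = 1/2.
Joint probability = 5/22 × 1/2 = 0.114.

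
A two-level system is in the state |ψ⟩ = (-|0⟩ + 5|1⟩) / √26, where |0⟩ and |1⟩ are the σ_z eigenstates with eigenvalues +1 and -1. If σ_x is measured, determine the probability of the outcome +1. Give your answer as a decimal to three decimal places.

|+x⟩ = (|0⟩ + |1⟩)/√2, so ⟨+x|ψ⟩ = (4) / (√2·√26).
P = |4|² / 52 = 16/52.

0.308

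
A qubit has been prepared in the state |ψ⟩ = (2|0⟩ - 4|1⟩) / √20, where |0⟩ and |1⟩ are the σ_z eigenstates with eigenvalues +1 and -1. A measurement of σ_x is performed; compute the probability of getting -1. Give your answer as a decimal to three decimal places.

|-x⟩ = (|0⟩ - |1⟩)/√2, so ⟨-x|ψ⟩ = (6) / (√2·√20).
P = |6|² / 40 = 36/40.

0.900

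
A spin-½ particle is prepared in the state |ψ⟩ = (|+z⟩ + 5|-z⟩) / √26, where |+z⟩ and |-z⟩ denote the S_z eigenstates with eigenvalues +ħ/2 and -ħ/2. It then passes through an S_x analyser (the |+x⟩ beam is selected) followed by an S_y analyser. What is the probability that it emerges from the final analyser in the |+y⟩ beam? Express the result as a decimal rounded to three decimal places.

First analyser (S_x): P(|+x⟩) = |⟨+x|ψ⟩|² = 36/52.
After stage 1 the state is |+x⟩; P(|+y⟩) = |⟨+y|+x⟩|² = 1/2.
Joint probability = 36/52 × 1/2 = 0.346.

0.346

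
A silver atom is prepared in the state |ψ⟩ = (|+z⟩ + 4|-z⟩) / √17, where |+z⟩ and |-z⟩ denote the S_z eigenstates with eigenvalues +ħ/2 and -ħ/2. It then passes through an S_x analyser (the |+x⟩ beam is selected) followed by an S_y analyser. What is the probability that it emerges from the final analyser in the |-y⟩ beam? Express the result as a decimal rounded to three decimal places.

First analyser (S_x): P(|+x⟩) = |⟨+x|ψ⟩|² = 25/34.
After stage 1 the state is |+x⟩; P(|-y⟩) = |⟨-y|+x⟩|² = 1/2.
Joint probability = 25/34 × 1/2 = 0.368.

0.368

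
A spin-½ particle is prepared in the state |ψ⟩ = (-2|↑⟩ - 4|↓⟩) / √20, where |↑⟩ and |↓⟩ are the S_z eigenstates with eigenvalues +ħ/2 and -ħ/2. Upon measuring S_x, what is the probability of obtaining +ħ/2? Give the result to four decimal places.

0.9000

|+x⟩ = (|↑⟩ + |↓⟩)/√2, so ⟨+x|ψ⟩ = (-6) / (√2·√20).
P = |-6|² / 40 = 36/40.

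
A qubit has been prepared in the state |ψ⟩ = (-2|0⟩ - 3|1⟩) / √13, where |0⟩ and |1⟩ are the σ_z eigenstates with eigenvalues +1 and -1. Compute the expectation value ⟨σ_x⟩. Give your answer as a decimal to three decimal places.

0.923

⟨σ_x⟩ = 2 Re(a* b)/(|a|²+|b|²) with a = -2, b = -3.
a* b = 6, so ⟨σ_x⟩ = 12/13.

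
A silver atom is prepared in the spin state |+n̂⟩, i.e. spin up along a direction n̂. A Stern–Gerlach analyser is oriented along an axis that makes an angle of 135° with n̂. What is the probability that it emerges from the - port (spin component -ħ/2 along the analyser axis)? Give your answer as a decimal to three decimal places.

For spin-½, the probability of finding spin-up along an axis at angle θ to the initial spin direction is cos²(θ/2); spin-down is sin²(θ/2).
θ = 135°, so P = sin²(67.5°) ≈ 0.854.

0.854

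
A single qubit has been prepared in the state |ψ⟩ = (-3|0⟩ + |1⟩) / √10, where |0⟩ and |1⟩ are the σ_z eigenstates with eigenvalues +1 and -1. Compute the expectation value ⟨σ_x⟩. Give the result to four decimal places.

⟨σ_x⟩ = 2 Re(a* b)/(|a|²+|b|²) with a = -3, b = 1.
a* b = -3, so ⟨σ_x⟩ = -6/10.

-0.6000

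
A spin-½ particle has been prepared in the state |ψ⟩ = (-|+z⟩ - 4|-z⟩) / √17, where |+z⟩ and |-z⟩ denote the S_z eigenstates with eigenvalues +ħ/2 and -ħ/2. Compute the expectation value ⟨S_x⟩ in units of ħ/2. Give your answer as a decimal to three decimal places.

0.471

⟨σ_x⟩ = 2 Re(a* b)/(|a|²+|b|²) with a = -1, b = -4.
a* b = 4, so ⟨σ_x⟩ = 8/17.
⟨S_x⟩ = (ħ/2)·⟨σ_x⟩.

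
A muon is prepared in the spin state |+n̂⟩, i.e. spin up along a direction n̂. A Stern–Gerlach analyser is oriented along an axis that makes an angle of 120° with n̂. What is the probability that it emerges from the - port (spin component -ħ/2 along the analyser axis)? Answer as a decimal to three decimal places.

0.750

For spin-½, the probability of finding spin-up along an axis at angle θ to the initial spin direction is cos²(θ/2); spin-down is sin²(θ/2).
θ = 120°, so P = sin²(60°) ≈ 0.750.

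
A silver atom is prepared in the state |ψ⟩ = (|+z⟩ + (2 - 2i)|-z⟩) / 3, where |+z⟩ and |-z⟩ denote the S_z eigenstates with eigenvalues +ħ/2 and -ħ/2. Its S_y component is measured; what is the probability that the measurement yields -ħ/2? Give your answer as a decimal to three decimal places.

0.722

|-y⟩ = (|+z⟩ - i|-z⟩)/√2, so ⟨-y|ψ⟩ = (3 + 2i) / (√2·3).
P = |3 + 2i|² / 18 = 13/18.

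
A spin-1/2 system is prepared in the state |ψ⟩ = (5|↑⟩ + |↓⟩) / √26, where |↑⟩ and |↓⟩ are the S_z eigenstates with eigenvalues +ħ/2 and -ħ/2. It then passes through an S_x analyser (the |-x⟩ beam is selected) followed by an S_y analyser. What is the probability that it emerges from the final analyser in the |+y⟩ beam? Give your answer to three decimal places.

First analyser (S_x): P(|-x⟩) = |⟨-x|ψ⟩|² = 16/52.
After stage 1 the state is |-x⟩; P(|+y⟩) = |⟨+y|-x⟩|² = 1/2.
Joint probability = 16/52 × 1/2 = 0.154.

0.154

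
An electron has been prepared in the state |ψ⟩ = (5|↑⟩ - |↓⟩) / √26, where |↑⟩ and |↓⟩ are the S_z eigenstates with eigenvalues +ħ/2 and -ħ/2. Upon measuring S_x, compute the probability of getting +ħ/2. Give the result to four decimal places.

|+x⟩ = (|↑⟩ + |↓⟩)/√2, so ⟨+x|ψ⟩ = (4) / (√2·√26).
P = |4|² / 52 = 16/52.

0.3077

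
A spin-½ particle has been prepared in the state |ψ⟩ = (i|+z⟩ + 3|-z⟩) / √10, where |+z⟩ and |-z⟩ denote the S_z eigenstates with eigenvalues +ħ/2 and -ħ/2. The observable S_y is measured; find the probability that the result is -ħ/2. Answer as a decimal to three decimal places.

0.800

|-y⟩ = (|+z⟩ - i|-z⟩)/√2, so ⟨-y|ψ⟩ = (4i) / (√2·√10).
P = |4i|² / 20 = 16/20.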